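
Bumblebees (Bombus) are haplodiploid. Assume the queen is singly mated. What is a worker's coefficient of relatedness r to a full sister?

Haplodiploid full sisters inherit their father's entire haploid genome identically (contributing 1/2) and on average half of their mother's contribution (1/2 · 1/2 = 1/4); r = 1/2 + 1/4 = 3/4.

0.75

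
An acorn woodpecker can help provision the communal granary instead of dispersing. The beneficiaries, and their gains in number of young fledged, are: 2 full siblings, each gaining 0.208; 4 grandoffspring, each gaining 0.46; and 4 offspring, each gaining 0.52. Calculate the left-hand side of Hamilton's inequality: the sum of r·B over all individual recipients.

r to a full sibling = 0.5 (full sibs share both parents — two paths of length 2: r = 2·(1/2)^2 = 1/2).
r to a grandoffspring = 1/4 (two parent–offspring links: r = (1/2)^2 = 1/4).
r to an offspring = 1/2 (one parent–offspring link: r = (1/2)^1 = 1/2).
Summing one r·B term per recipient: 2·0.5·0.208 + 4·0.25·0.46 + 4·0.5·0.52 = 1.708.

1.708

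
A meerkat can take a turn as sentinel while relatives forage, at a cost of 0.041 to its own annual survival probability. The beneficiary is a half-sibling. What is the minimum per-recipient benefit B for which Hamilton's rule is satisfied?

r to a half-sibling = 1/4 (half-sibs share one parent — one path of length 2: r = (1/2)^2 = 1/4).
Hamilton's rule with n recipients of equal r: n·r·B > C, so B > C/(n·r) = 0.041/(1·0.25) = 0.164.

0.164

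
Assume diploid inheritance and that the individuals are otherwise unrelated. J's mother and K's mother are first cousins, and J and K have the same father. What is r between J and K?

0.28125

Independent pedigree routes through distinct common ancestors add.
J and K are related in two ways: second cousins through their mothers (r = 1/32) and half-sibs through their shared father (r = 1/4).
r = 1/32 + 1/4 = 9/32 = 0.28125.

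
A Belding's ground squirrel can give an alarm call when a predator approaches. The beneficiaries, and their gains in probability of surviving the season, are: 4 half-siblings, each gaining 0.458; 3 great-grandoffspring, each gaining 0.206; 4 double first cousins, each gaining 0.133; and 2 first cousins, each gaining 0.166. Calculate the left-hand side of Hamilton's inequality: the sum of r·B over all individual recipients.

0.70975

r to a half-sibling = 1/4 (half-sibs share one parent — one path of length 2: r = (1/2)^2 = 1/4).
r to a great-grandoffspring = 1/8 (three parent–offspring links: r = (1/2)^3 = 1/8).
r to a double first cousin = 0.25 (double first cousins share both grandparent pairs — four paths of length 4: r = 4·(1/2)^4 = 1/4).
r to a first cousin = 0.125 (first cousins share one grandparent pair — two paths of length 4: r = 2·(1/2)^4 = 1/8).
Summing one r·B term per recipient: 4·0.25·0.458 + 3·0.125·0.206 + 4·0.25·0.133 + 2·0.125·0.166 = 0.70975.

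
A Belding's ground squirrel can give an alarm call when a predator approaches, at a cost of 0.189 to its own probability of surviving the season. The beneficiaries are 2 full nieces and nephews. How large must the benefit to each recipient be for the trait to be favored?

r to a full niece or nephew = 0.25 (full aunt/uncle↔niece/nephew: two paths of length 3 through the shared grandparent pair: r = 2·(1/2)^3 = 1/4).
Hamilton's rule with n recipients of equal r: n·r·B > C, so B > C/(n·r) = 0.189/(2·0.25) = 0.378.

0.378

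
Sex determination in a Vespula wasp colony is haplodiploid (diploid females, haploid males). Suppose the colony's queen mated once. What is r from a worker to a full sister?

Haplodiploid full sisters inherit their father's entire haploid genome identically (contributing 1/2) and on average half of their mother's contribution (1/2 · 1/2 = 1/4); r = 1/2 + 1/4 = 3/4.

0.75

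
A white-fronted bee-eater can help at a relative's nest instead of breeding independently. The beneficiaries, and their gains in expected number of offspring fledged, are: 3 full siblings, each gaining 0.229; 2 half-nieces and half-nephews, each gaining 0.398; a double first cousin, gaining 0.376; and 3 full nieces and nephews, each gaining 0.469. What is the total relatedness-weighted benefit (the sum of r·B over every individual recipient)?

0.88875

r to a full sibling = 0.5 (full sibs share both parents — two paths of length 2: r = 2·(1/2)^2 = 1/2).
r to a half-niece or half-nephew = 1/8 (half-aunt/uncle↔niece/nephew: one path of length 3: r = (1/2)^3 = 1/8).
r to a double first cousin = 0.25 (double first cousins share both grandparent pairs — four paths of length 4: r = 4·(1/2)^4 = 1/4).
r to a full niece or nephew = 1/4 (full aunt/uncle↔niece/nephew: two paths of length 3 through the shared grandparent pair: r = 2·(1/2)^3 = 1/4).
Summing one r·B term per recipient: 3·0.5·0.229 + 2·0.125·0.398 + 1·0.25·0.376 + 3·0.25·0.469 = 0.88875.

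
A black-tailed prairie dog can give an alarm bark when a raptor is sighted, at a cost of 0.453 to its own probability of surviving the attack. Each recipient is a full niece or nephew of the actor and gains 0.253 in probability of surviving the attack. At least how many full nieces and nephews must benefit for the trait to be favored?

r to a full niece or nephew = 0.25 (full aunt/uncle↔niece/nephew: two paths of length 3 through the shared grandparent pair: r = 2·(1/2)^3 = 1/4).
Hamilton's rule: n·r·B > C  ⇒  n > C/(r·B) = 0.453/(0.25·0.253) = 7.162.
The smallest integer exceeding 7.162 is 8.

8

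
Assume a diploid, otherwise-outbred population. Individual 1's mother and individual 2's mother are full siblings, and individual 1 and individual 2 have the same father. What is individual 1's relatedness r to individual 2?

Wright's path rule: contributions from independent ancestry routes add.
Individual 1 and individual 2 are related in two ways: first cousins through their mothers (r = 1/8) and half-sibs through their shared father (r = 1/4).
r = 1/8 + 1/4 = 3/8 = 0.375.

0.375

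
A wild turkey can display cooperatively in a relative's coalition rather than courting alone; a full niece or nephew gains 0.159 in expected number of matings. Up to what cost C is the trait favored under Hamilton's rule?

r to a full niece or nephew = 1/4 (full aunt/uncle↔niece/nephew: two paths of length 3 through the shared grandparent pair: r = 2·(1/2)^3 = 1/4).
Hamilton's rule: n·r·B > C, so the trait is favored while C < n·r·B = 1·0.25·0.159 = 0.03975.

0.03975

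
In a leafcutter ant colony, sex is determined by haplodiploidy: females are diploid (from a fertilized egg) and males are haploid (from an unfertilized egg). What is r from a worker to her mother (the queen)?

0.5

One meiotic link between diploid queen and diploid daughter: r = 1/2.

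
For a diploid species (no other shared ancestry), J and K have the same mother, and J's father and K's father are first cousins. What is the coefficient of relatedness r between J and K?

Wright's path rule: contributions from independent ancestry routes add.
J and K are related in two ways: half-sibs through their shared mother (r = 1/4) and second cousins through their fathers (r = 1/32).
r = 1/4 + 1/32 = 0.28125.

0.28125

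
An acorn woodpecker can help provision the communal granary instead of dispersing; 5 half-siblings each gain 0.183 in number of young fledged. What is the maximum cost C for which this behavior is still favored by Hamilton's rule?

r to a half-sibling = 1/4 (half-sibs share one parent — one path of length 2: r = (1/2)^2 = 1/4).
Hamilton's rule: n·r·B > C, so the trait is favored while C < n·r·B = 5·0.25·0.183 = 0.22875.

0.22875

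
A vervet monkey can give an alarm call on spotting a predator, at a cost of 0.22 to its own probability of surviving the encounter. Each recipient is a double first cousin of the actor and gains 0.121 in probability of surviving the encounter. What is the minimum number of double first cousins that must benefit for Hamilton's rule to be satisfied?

8

r to a double first cousin = 0.25 (double first cousins share both grandparent pairs — four paths of length 4: r = 4·(1/2)^4 = 1/4).
Hamilton's rule: n·r·B > C  ⇒  n > C/(r·B) = 0.22/(0.25·0.121) = 7.273.
The smallest integer exceeding 7.273 is 8.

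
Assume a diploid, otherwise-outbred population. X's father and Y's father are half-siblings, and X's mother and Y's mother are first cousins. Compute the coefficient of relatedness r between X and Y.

Wright's path rule: contributions from independent ancestry routes add.
X and Y are related in two ways: half first cousins through their fathers (r = 1/16) and second cousins through their mothers (r = 1/32).
r = 1/16 + 1/32 = 3/32 = 0.09375.

0.09375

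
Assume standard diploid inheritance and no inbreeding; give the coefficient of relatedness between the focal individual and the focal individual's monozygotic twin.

1

Each parent–offspring link contributes a factor of 1/2, and independent paths through distinct common ancestors add.
Monozygotic twins share every allele identical by descent: r = 1.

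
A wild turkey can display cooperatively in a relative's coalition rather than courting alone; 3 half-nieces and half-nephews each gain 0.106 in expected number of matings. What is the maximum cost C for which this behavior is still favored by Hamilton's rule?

r to a half-niece or half-nephew = 1/8 (half-aunt/uncle↔niece/nephew: one path of length 3: r = (1/2)^3 = 1/8).
Hamilton's rule: n·r·B > C, so the trait is favored while C < n·r·B = 3·0.125·0.106 = 0.03975.

0.03975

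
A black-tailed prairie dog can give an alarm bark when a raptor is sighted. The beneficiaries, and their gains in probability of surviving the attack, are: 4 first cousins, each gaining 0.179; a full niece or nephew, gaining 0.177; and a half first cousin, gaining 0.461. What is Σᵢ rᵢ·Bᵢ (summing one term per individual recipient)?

0.1625625

r to a first cousin = 0.125 (first cousins share one grandparent pair — two paths of length 4: r = 2·(1/2)^4 = 1/8).
r to a full niece or nephew = 1/4 (full aunt/uncle↔niece/nephew: two paths of length 3 through the shared grandparent pair: r = 2·(1/2)^3 = 1/4).
r to a half first cousin = 1/16 (half first cousins share one grandparent — one path of length 4: r = (1/2)^4 = 1/16).
Summing one r·B term per recipient: 4·0.125·0.179 + 1·0.25·0.177 + 1·0.0625·0.461 = 0.1625625.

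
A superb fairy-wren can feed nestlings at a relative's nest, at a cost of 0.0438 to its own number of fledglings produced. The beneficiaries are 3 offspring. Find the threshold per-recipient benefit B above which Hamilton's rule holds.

0.0292

r to an offspring = 0.5 (one parent–offspring link: r = (1/2)^1 = 1/2).
Hamilton's rule with n recipients of equal r: n·r·B > C, so B > C/(n·r) = 0.0438/(3·0.5) = 0.0292.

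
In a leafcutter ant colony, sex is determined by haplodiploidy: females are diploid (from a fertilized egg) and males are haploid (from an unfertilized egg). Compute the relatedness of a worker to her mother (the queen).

One meiotic link between diploid queen and diploid daughter: r = 1/2.

0.5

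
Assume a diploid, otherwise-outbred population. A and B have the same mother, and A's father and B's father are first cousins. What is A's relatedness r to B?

Wright's path rule: contributions from independent ancestry routes add.
A and B are related in two ways: half-sibs through their shared mother (r = 1/4) and second cousins through their fathers (r = 1/32).
r = 1/4 + 1/32 = 9/32 = 0.28125.

0.28125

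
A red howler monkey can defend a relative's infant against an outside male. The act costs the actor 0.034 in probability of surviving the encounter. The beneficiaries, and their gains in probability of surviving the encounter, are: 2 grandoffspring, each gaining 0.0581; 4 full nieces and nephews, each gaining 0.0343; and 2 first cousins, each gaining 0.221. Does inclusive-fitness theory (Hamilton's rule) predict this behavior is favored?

Hamilton's rule: the trait is favored when the sum of r·B over every recipient exceeds the actor's cost C.
r to a grandoffspring = 1/4 (two parent–offspring links: r = (1/2)^2 = 1/4).
r to a full niece or nephew = 1/4 (full aunt/uncle↔niece/nephew: two paths of length 3 through the shared grandparent pair: r = 2·(1/2)^3 = 1/4).
r to a first cousin = 0.125 (first cousins share one grandparent pair — two paths of length 4: r = 2·(1/2)^4 = 1/8).
Summing one r·B term per recipient: 2·0.25·0.0581 + 4·0.25·0.0343 + 2·0.125·0.221 = 0.1186.
0.1186 > 0.034: the indirect benefit exceeds the cost.

Yes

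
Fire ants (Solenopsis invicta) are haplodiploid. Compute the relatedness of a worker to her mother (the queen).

One meiotic link between diploid queen and diploid daughter: r = 1/2.

0.5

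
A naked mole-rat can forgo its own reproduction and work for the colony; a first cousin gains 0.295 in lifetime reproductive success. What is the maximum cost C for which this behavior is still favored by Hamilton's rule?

0.036875

r to a first cousin = 0.125 (first cousins share one grandparent pair — two paths of length 4: r = 2·(1/2)^4 = 1/8).
Hamilton's rule: n·r·B > C, so the trait is favored while C < n·r·B = 1·0.125·0.295 = 0.036875.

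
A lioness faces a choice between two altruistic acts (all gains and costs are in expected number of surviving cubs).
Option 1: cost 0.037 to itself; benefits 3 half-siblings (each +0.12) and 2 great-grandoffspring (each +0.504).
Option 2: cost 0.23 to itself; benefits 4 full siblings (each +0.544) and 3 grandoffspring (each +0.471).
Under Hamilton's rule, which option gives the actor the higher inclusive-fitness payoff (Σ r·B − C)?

Option 2

Option 1: r to a half-sibling = 0.25.
Option 1: r to a great-grandoffspring = 0.125.
Option 1: Σ r·B − C = (3·0.25·0.12 + 2·0.125·0.504) − 0.037 = 0.179.
Option 2: r to a full sibling = 0.5.
Option 2: r to a grandoffspring = 0.25.
Option 2: Σ r·B − C = (4·0.5·0.544 + 3·0.25·0.471) − 0.23 = 1.21125.
Option 2 has the higher net inclusive-fitness payoff.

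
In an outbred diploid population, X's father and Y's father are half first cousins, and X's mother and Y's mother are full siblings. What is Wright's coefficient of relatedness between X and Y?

Wright's path rule: contributions from independent ancestry routes add.
X and Y are related in two ways: half second cousins through their fathers (r = 1/64) and first cousins through their mothers (r = 1/8).
r = 1/64 + 1/8 = 9/64 = 0.140625.

0.140625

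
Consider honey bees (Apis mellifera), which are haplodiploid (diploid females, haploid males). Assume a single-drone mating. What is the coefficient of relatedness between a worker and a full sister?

0.75

Haplodiploid full sisters inherit their father's entire haploid genome identically (contributing 1/2) and on average half of their mother's contribution (1/2 · 1/2 = 1/4); r = 1/2 + 1/4 = 3/4.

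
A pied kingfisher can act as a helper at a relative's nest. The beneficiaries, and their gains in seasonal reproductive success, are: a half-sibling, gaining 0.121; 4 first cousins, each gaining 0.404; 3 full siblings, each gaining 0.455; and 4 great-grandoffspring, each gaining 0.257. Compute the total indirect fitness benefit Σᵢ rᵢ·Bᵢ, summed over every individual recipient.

1.04325

r to a half-sibling = 0.25 (half-sibs share one parent — one path of length 2: r = (1/2)^2 = 1/4).
r to a first cousin = 0.125 (first cousins share one grandparent pair — two paths of length 4: r = 2·(1/2)^4 = 1/8).
r to a full sibling = 1/2 (full sibs share both parents — two paths of length 2: r = 2·(1/2)^2 = 1/2).
r to a great-grandoffspring = 1/8 (three parent–offspring links: r = (1/2)^3 = 1/8).
Summing one r·B term per recipient: 1·0.25·0.121 + 4·0.125·0.404 + 3·0.5·0.455 + 4·0.125·0.257 = 1.04325.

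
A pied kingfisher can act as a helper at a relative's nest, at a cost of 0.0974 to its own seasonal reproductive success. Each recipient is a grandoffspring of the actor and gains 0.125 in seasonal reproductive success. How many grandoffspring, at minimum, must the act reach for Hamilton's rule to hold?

4

r to a grandoffspring = 1/4 (two parent–offspring links: r = (1/2)^2 = 1/4).
Hamilton's rule: n·r·B > C  ⇒  n > C/(r·B) = 0.0974/(0.25·0.125) = 3.117.
The smallest integer exceeding 3.117 is 4.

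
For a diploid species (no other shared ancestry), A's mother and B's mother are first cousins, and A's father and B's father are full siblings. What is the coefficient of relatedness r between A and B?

Independent pedigree routes through distinct common ancestors add.
A and B are related in two ways: second cousins through their mothers (r = 1/32) and first cousins through their fathers (r = 1/8).
r = 1/32 + 1/8 = 5/32 = 0.15625.

0.15625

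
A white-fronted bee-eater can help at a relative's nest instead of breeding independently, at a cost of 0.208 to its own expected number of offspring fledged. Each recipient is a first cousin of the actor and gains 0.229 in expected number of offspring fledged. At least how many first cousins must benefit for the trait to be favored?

r to a first cousin = 0.125 (first cousins share one grandparent pair — two paths of length 4: r = 2·(1/2)^4 = 1/8).
Hamilton's rule: n·r·B > C  ⇒  n > C/(r·B) = 0.208/(0.125·0.229) = 7.266.
The smallest integer exceeding 7.266 is 8.

8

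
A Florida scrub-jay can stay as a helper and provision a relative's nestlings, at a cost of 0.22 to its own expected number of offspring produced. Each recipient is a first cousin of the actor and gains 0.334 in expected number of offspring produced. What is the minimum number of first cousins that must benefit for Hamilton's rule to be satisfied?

6

r to a first cousin = 1/8 (first cousins share one grandparent pair — two paths of length 4: r = 2·(1/2)^4 = 1/8).
Hamilton's rule: n·r·B > C  ⇒  n > C/(r·B) = 0.22/(0.125·0.334) = 5.269.
The smallest integer exceeding 5.269 is 6.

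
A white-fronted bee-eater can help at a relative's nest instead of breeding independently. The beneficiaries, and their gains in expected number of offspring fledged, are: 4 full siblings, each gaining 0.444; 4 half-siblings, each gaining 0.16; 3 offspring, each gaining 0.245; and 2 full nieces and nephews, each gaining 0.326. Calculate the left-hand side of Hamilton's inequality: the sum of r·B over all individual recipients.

r to a full sibling = 0.5 (full sibs share both parents — two paths of length 2: r = 2·(1/2)^2 = 1/2).
r to a half-sibling = 0.25 (half-sibs share one parent — one path of length 2: r = (1/2)^2 = 1/4).
r to an offspring = 0.5 (one parent–offspring link: r = (1/2)^1 = 1/2).
r to a full niece or nephew = 1/4 (full aunt/uncle↔niece/nephew: two paths of length 3 through the shared grandparent pair: r = 2·(1/2)^3 = 1/4).
Summing one r·B term per recipient: 4·0.5·0.444 + 4·0.25·0.16 + 3·0.5·0.245 + 2·0.25·0.326 = 1.5785.

1.5785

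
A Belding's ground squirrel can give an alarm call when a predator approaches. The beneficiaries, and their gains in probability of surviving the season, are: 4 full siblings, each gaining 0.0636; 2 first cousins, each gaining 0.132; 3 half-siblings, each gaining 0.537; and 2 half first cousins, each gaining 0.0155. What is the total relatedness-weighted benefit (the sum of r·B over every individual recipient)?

r to a full sibling = 0.5 (full sibs share both parents — two paths of length 2: r = 2·(1/2)^2 = 1/2).
r to a first cousin = 1/8 (first cousins share one grandparent pair — two paths of length 4: r = 2·(1/2)^4 = 1/8).
r to a half-sibling = 0.25 (half-sibs share one parent — one path of length 2: r = (1/2)^2 = 1/4).
r to a half first cousin = 0.0625 (half first cousins share one grandparent — one path of length 4: r = (1/2)^4 = 1/16).
Summing one r·B term per recipient: 4·0.5·0.0636 + 2·0.125·0.132 + 3·0.25·0.537 + 2·0.0625·0.0155 = 0.5648875.

0.5648875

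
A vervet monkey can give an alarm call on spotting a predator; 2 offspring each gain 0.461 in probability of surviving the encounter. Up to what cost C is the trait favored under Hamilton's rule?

r to an offspring = 0.5 (one parent–offspring link: r = (1/2)^1 = 1/2).
Hamilton's rule: n·r·B > C, so the trait is favored while C < n·r·B = 2·0.5·0.461 = 0.461.

0.461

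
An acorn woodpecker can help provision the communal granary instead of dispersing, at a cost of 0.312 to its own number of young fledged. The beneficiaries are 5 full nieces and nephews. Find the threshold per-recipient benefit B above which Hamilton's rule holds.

r to a full niece or nephew = 0.25 (full aunt/uncle↔niece/nephew: two paths of length 3 through the shared grandparent pair: r = 2·(1/2)^3 = 1/4).
Hamilton's rule with n recipients of equal r: n·r·B > C, so B > C/(n·r) = 0.312/(5·0.25) = 0.2496.

0.2496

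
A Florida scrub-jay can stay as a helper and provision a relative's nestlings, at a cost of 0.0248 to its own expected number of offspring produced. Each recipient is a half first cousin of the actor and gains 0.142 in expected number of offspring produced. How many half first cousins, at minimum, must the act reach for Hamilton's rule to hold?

r to a half first cousin = 1/16 (half first cousins share one grandparent — one path of length 4: r = (1/2)^4 = 1/16).
Hamilton's rule: n·r·B > C  ⇒  n > C/(r·B) = 0.0248/(0.0625·0.142) = 2.794.
The smallest integer exceeding 2.794 is 3.

3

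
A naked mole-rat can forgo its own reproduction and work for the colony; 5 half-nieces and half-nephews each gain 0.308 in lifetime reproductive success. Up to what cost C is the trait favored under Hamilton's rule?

0.1925

r to a half-niece or half-nephew = 0.125 (half-aunt/uncle↔niece/nephew: one path of length 3: r = (1/2)^3 = 1/8).
Hamilton's rule: n·r·B > C, so the trait is favored while C < n·r·B = 5·0.125·0.308 = 0.1925.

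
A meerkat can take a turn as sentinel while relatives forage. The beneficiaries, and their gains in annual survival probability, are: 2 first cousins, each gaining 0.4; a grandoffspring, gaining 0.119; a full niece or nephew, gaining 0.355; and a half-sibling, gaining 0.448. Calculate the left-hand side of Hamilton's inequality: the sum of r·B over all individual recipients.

0.3305

r to a first cousin = 1/8 (first cousins share one grandparent pair — two paths of length 4: r = 2·(1/2)^4 = 1/8).
r to a grandoffspring = 1/4 (two parent–offspring links: r = (1/2)^2 = 1/4).
r to a full niece or nephew = 0.25 (full aunt/uncle↔niece/nephew: two paths of length 3 through the shared grandparent pair: r = 2·(1/2)^3 = 1/4).
r to a half-sibling = 1/4 (half-sibs share one parent — one path of length 2: r = (1/2)^2 = 1/4).
Summing one r·B term per recipient: 2·0.125·0.4 + 1·0.25·0.119 + 1·0.25·0.355 + 1·0.25·0.448 = 0.3305.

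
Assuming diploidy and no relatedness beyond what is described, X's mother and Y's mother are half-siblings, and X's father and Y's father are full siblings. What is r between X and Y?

0.1875

Independent pedigree routes through distinct common ancestors add.
X and Y are related in two ways: half first cousins through their mothers (r = 1/16) and first cousins through their fathers (r = 1/8).
r = 1/16 + 1/8 = 3/16 = 0.1875.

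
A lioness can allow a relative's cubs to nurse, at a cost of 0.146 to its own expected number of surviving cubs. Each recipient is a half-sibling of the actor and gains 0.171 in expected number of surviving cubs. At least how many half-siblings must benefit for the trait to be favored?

r to a half-sibling = 0.25 (half-sibs share one parent — one path of length 2: r = (1/2)^2 = 1/4).
Hamilton's rule: n·r·B > C  ⇒  n > C/(r·B) = 0.146/(0.25·0.171) = 3.415.
The smallest integer exceeding 3.415 is 4.

4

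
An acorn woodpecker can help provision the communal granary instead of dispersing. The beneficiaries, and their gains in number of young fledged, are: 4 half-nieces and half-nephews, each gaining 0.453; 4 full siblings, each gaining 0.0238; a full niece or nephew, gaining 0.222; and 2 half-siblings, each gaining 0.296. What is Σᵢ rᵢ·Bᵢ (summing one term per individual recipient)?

0.4776

r to a half-niece or half-nephew = 1/8 (half-aunt/uncle↔niece/nephew: one path of length 3: r = (1/2)^3 = 1/8).
r to a full sibling = 1/2 (full sibs share both parents — two paths of length 2: r = 2·(1/2)^2 = 1/2).
r to a full niece or nephew = 0.25 (full aunt/uncle↔niece/nephew: two paths of length 3 through the shared grandparent pair: r = 2·(1/2)^3 = 1/4).
r to a half-sibling = 0.25 (half-sibs share one parent — one path of length 2: r = (1/2)^2 = 1/4).
Summing one r·B term per recipient: 4·0.125·0.453 + 4·0.5·0.0238 + 1·0.25·0.222 + 2·0.25·0.296 = 0.4776.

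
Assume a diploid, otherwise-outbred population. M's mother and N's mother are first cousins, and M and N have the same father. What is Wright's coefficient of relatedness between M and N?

0.28125

Independent pedigree routes through distinct common ancestors add.
M and N are related in two ways: second cousins through their mothers (r = 1/32) and half-sibs through their shared father (r = 1/4).
r = 1/32 + 1/4 = 0.28125.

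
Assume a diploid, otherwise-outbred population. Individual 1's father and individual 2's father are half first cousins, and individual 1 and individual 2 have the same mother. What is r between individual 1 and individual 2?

0.265625

Wright's path rule: contributions from independent ancestry routes add.
Individual 1 and individual 2 are related in two ways: half second cousins through their fathers (r = 1/64) and half-sibs through their shared mother (r = 1/4).
r = 1/64 + 1/4 = 17/64 = 0.265625.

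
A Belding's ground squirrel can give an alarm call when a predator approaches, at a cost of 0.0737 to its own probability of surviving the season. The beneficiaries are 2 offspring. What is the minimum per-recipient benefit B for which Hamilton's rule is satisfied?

0.0737

r to an offspring = 0.5 (one parent–offspring link: r = (1/2)^1 = 1/2).
Hamilton's rule with n recipients of equal r: n·r·B > C, so B > C/(n·r) = 0.0737/(2·0.5) = 0.0737.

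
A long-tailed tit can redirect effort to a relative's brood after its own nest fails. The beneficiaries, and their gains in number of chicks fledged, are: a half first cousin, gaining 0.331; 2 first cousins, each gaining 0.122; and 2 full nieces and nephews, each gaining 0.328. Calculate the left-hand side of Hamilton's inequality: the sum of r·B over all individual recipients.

0.2151875

r to a half first cousin = 1/16 (half first cousins share one grandparent — one path of length 4: r = (1/2)^4 = 1/16).
r to a first cousin = 0.125 (first cousins share one grandparent pair — two paths of length 4: r = 2·(1/2)^4 = 1/8).
r to a full niece or nephew = 1/4 (full aunt/uncle↔niece/nephew: two paths of length 3 through the shared grandparent pair: r = 2·(1/2)^3 = 1/4).
Summing one r·B term per recipient: 1·0.0625·0.331 + 2·0.125·0.122 + 2·0.25·0.328 = 0.2151875.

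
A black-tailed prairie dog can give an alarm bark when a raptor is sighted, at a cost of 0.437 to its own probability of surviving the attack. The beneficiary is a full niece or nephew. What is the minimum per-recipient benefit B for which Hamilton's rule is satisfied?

r to a full niece or nephew = 0.25 (full aunt/uncle↔niece/nephew: two paths of length 3 through the shared grandparent pair: r = 2·(1/2)^3 = 1/4).
Hamilton's rule with n recipients of equal r: n·r·B > C, so B > C/(n·r) = 0.437/(1·0.25) = 1.748.

1.748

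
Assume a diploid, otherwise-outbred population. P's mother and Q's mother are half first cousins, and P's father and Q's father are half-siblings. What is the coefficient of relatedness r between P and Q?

0.078125

Independent pedigree routes through distinct common ancestors add.
P and Q are related in two ways: half second cousins through their mothers (r = 1/64) and half first cousins through their fathers (r = 1/16).
r = 1/64 + 1/16 = 0.078125.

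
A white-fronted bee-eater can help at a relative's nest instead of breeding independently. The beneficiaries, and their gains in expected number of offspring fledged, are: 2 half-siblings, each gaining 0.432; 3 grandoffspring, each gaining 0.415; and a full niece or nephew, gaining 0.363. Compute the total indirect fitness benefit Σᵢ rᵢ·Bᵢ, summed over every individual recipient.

r to a half-sibling = 1/4 (half-sibs share one parent — one path of length 2: r = (1/2)^2 = 1/4).
r to a grandoffspring = 0.25 (two parent–offspring links: r = (1/2)^2 = 1/4).
r to a full niece or nephew = 0.25 (full aunt/uncle↔niece/nephew: two paths of length 3 through the shared grandparent pair: r = 2·(1/2)^3 = 1/4).
Summing one r·B term per recipient: 2·0.25·0.432 + 3·0.25·0.415 + 1·0.25·0.363 = 0.618.

0.618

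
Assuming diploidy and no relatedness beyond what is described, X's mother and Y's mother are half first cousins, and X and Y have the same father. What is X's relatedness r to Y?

0.265625

Relatedness sums over independent paths through distinct common ancestors.
X and Y are related in two ways: half second cousins through their mothers (r = 1/64) and half-sibs through their shared father (r = 1/4).
r = 1/64 + 1/4 = 0.265625.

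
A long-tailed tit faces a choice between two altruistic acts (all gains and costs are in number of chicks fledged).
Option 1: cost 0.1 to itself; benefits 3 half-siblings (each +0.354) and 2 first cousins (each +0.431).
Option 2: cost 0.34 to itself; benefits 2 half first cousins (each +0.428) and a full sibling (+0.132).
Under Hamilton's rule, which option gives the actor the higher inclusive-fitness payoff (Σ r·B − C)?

Option 1: r to a half-sibling = 0.25.
Option 1: r to a first cousin = 0.125.
Option 1: Σ r·B − C = (3·0.25·0.354 + 2·0.125·0.431) − 0.1 = 0.27325.
Option 2: r to a half first cousin = 0.0625.
Option 2: r to a full sibling = 0.5.
Option 2: Σ r·B − C = (2·0.0625·0.428 + 1·0.5·0.132) − 0.34 = -0.2205.
Option 1 has the higher net inclusive-fitness payoff.

Option 1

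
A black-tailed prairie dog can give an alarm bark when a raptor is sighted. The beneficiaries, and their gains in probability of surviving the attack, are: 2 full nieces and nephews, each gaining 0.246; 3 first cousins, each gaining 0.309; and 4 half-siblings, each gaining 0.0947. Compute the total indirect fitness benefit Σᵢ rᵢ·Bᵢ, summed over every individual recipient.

0.333575

r to a full niece or nephew = 0.25 (full aunt/uncle↔niece/nephew: two paths of length 3 through the shared grandparent pair: r = 2·(1/2)^3 = 1/4).
r to a first cousin = 0.125 (first cousins share one grandparent pair — two paths of length 4: r = 2·(1/2)^4 = 1/8).
r to a half-sibling = 0.25 (half-sibs share one parent — one path of length 2: r = (1/2)^2 = 1/4).
Summing one r·B term per recipient: 2·0.25·0.246 + 3·0.125·0.309 + 4·0.25·0.0947 = 0.333575.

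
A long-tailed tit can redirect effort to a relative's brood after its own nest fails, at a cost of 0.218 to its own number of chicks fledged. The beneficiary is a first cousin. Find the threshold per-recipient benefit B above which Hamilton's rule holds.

1.744

r to a first cousin = 1/8 (first cousins share one grandparent pair — two paths of length 4: r = 2·(1/2)^4 = 1/8).
Hamilton's rule with n recipients of equal r: n·r·B > C, so B > C/(n·r) = 0.218/(1·0.125) = 1.744.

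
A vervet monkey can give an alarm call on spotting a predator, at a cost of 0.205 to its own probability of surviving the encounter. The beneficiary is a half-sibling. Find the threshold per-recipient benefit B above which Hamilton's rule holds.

r to a half-sibling = 1/4 (half-sibs share one parent — one path of length 2: r = (1/2)^2 = 1/4).
Hamilton's rule with n recipients of equal r: n·r·B > C, so B > C/(n·r) = 0.205/(1·0.25) = 0.82.

0.82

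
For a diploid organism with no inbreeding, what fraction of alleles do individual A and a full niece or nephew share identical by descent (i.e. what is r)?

Full aunt/uncle↔niece/nephew: two paths of length 3 through the shared grandparent pair: r = 2·(1/2)^3 = 1/4.

0.25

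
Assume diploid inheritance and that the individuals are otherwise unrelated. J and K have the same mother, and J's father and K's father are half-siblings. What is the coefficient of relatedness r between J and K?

Wright's path rule: contributions from independent ancestry routes add.
J and K are related in two ways: half-sibs through their shared mother (r = 1/4) and half first cousins through their fathers (r = 1/16).
r = 1/4 + 1/16 = 0.3125.

0.3125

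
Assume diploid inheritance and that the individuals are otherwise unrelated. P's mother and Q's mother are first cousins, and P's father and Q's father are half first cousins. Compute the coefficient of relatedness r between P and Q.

Wright's path rule: contributions from independent ancestry routes add.
P and Q are related in two ways: second cousins through their mothers (r = 1/32) and half second cousins through their fathers (r = 1/64).
r = 1/32 + 1/64 = 0.046875.

0.046875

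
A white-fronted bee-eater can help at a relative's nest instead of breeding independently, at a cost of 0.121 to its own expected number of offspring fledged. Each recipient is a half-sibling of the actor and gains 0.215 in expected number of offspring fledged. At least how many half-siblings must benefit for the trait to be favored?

r to a half-sibling = 0.25 (half-sibs share one parent — one path of length 2: r = (1/2)^2 = 1/4).
Hamilton's rule: n·r·B > C  ⇒  n > C/(r·B) = 0.121/(0.25·0.215) = 2.251.
The smallest integer exceeding 2.251 is 3.

3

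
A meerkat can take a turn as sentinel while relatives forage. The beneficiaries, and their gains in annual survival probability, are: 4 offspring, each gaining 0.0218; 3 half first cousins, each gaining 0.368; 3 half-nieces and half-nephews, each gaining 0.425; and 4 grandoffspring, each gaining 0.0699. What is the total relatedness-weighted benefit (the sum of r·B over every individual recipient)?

0.341875

r to an offspring = 0.5 (one parent–offspring link: r = (1/2)^1 = 1/2).
r to a half first cousin = 1/16 (half first cousins share one grandparent — one path of length 4: r = (1/2)^4 = 1/16).
r to a half-niece or half-nephew = 1/8 (half-aunt/uncle↔niece/nephew: one path of length 3: r = (1/2)^3 = 1/8).
r to a grandoffspring = 0.25 (two parent–offspring links: r = (1/2)^2 = 1/4).
Summing one r·B term per recipient: 4·0.5·0.0218 + 3·0.0625·0.368 + 3·0.125·0.425 + 4·0.25·0.0699 = 0.341875.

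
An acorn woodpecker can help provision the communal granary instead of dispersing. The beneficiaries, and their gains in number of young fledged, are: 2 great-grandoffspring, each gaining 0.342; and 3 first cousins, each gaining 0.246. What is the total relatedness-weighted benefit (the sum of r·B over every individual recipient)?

r to a great-grandoffspring = 0.125 (three parent–offspring links: r = (1/2)^3 = 1/8).
r to a first cousin = 1/8 (first cousins share one grandparent pair — two paths of length 4: r = 2·(1/2)^4 = 1/8).
Summing one r·B term per recipient: 2·0.125·0.342 + 3·0.125·0.246 = 0.17775.

0.17775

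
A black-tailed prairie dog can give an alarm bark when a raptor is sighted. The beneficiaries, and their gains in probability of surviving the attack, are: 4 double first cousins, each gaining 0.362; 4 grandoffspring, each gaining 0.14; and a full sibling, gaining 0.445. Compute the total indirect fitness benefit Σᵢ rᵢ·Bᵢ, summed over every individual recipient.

r to a double first cousin = 0.25 (double first cousins share both grandparent pairs — four paths of length 4: r = 4·(1/2)^4 = 1/4).
r to a grandoffspring = 0.25 (two parent–offspring links: r = (1/2)^2 = 1/4).
r to a full sibling = 0.5 (full sibs share both parents — two paths of length 2: r = 2·(1/2)^2 = 1/2).
Summing one r·B term per recipient: 4·0.25·0.362 + 4·0.25·0.14 + 1·0.5·0.445 = 0.7245.

0.7245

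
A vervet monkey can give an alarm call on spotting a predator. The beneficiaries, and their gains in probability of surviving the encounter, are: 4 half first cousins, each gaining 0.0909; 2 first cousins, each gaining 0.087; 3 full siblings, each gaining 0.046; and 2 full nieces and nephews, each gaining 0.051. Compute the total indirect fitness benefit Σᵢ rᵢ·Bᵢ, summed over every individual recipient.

r to a half first cousin = 0.0625 (half first cousins share one grandparent — one path of length 4: r = (1/2)^4 = 1/16).
r to a first cousin = 0.125 (first cousins share one grandparent pair — two paths of length 4: r = 2·(1/2)^4 = 1/8).
r to a full sibling = 1/2 (full sibs share both parents — two paths of length 2: r = 2·(1/2)^2 = 1/2).
r to a full niece or nephew = 1/4 (full aunt/uncle↔niece/nephew: two paths of length 3 through the shared grandparent pair: r = 2·(1/2)^3 = 1/4).
Summing one r·B term per recipient: 4·0.0625·0.0909 + 2·0.125·0.087 + 3·0.5·0.046 + 2·0.25·0.051 = 0.138975.

0.138975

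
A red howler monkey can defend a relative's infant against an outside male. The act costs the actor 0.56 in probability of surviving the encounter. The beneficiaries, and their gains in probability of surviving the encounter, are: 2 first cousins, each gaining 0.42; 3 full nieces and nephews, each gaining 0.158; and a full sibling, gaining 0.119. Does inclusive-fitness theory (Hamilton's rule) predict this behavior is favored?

Hamilton's rule: the trait is favored when the sum of r·B over every recipient exceeds the actor's cost C.
r to a first cousin = 0.125 (first cousins share one grandparent pair — two paths of length 4: r = 2·(1/2)^4 = 1/8).
r to a full niece or nephew = 1/4 (full aunt/uncle↔niece/nephew: two paths of length 3 through the shared grandparent pair: r = 2·(1/2)^3 = 1/4).
r to a full sibling = 0.5 (full sibs share both parents — two paths of length 2: r = 2·(1/2)^2 = 1/2).
Summing one r·B term per recipient: 2·0.125·0.42 + 3·0.25·0.158 + 1·0.5·0.119 = 0.283.
0.283 < 0.56: the indirect benefit is less than the cost.

No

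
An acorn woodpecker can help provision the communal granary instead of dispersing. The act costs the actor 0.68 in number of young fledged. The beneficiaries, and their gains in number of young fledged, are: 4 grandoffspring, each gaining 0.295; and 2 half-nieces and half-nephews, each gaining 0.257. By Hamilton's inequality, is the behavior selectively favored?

No

Hamilton's rule: the trait is favored when the sum of r·B over every recipient exceeds the actor's cost C.
r to a grandoffspring = 1/4 (two parent–offspring links: r = (1/2)^2 = 1/4).
r to a half-niece or half-nephew = 0.125 (half-aunt/uncle↔niece/nephew: one path of length 3: r = (1/2)^3 = 1/8).
Summing one r·B term per recipient: 4·0.25·0.295 + 2·0.125·0.257 = 0.35925.
0.35925 < 0.68: the indirect benefit is less than the cost.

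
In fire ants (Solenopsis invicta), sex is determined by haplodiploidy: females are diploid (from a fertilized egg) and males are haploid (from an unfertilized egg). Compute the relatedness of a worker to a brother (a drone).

0.25

Her haploid brother carries none of their father's genes and a random half of their mother's genome; that half matches the maternal half of her own genome with probability 1/2: r = 1/2 · 1/2 = 1/4.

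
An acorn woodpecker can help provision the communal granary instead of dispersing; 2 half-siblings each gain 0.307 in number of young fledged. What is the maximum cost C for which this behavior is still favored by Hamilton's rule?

0.1535

r to a half-sibling = 0.25 (half-sibs share one parent — one path of length 2: r = (1/2)^2 = 1/4).
Hamilton's rule: n·r·B > C, so the trait is favored while C < n·r·B = 2·0.25·0.307 = 0.1535.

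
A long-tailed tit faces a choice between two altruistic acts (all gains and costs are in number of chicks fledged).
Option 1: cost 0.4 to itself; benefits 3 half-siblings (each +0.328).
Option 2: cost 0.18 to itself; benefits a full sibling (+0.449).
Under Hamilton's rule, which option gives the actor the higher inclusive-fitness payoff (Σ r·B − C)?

Option 1: r to a half-sibling = 0.25.
Option 1: Σ r·B − C = (3·0.25·0.328) − 0.4 = -0.154.
Option 2: r to a full sibling = 0.5.
Option 2: Σ r·B − C = (1·0.5·0.449) − 0.18 = 0.0445.
Option 2 has the higher net inclusive-fitness payoff.

Option 2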